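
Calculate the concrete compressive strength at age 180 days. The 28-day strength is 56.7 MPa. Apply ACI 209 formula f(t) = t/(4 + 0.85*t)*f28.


f(180) = 180 / (4 + 0.85 * 180) * 56.7
= 180 / 157.0 * 56.7
= 65.01 MPa

65.01


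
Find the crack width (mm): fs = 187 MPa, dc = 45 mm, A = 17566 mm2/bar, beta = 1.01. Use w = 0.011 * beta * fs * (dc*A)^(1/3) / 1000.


w = 0.011 * beta * fs * (dc * A)^(1/3) / 1000
= 0.011 * 1.01 * 187 * (45 * 17566)^(1/3) / 1000
= 0.192 mm

0.192


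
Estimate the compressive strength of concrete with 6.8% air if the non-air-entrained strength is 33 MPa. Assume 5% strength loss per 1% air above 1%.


Strength loss = (6.8 - 1) * 5 = 29.0%
f'c = 33 * (1 - 29.0/100)
= 23.43 MPa

23.43


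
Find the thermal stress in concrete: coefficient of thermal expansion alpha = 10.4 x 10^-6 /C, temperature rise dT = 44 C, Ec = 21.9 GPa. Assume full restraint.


sigma = alpha * dT * Ec
= 10.4e-6 * 44 * 21.9 * 1000
= 10.021 MPa

10.021


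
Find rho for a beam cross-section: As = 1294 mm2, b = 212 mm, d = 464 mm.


rho = As / (b * d)
= 1294 / (212 * 464)
= 0.0132

0.0132


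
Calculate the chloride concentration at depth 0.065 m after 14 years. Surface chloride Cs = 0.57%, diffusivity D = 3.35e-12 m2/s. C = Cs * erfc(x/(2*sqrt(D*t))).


t_seconds = 14 * 365.25 * 24 * 3600 = 441806400.0 s
arg = 0.065 / (2 * sqrt(3.35e-12 * 441806400.0))
= 0.8448
erfc(0.8448) = 0.2322
C = 0.57 * 0.2322 = 0.1324%

0.1324


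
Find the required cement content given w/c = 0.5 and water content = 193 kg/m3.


Cement = water / (w/c)
= 193 / 0.5
= 386.0 kg/m3

386.0


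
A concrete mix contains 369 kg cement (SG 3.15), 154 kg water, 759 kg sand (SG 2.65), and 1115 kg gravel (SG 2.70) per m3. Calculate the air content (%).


Vol cement = 369 / (3.15 * 1000) = 0.117143 m3
Vol water = 154 / 1000 = 0.154 m3
Vol sand = 759 / (2.65 * 1000) = 0.286415 m3
Vol gravel = 1115 / (2.70 * 1000) = 0.412963 m3
Total solid + water volume = 0.970521 m3
Air = (1 - 0.970521) * 100 = 2.95%

2.95


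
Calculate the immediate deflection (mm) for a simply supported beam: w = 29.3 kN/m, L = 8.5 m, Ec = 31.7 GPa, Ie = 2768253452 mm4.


Convert: L = 8.5 m = 8500 mm, Ec = 31.7 GPa = 31700 MPa
delta = 5 * 29.3 * 8500^4 / (384 * 31700 * 2768253452)
= 22.69 mm

22.69


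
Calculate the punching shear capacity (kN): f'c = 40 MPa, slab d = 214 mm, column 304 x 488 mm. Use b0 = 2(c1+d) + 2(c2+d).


b0 = 2*(304 + 214) + 2*(488 + 214) = 2440 mm
Vc = 0.33 * sqrt(40) * 2440 * 214 / 1000
= 1089.8 kN

1089.8


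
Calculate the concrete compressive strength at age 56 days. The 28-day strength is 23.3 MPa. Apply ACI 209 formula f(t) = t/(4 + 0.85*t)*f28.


f(56) = 56 / (4 + 0.85 * 56) * 23.3
= 56 / 51.6 * 23.3
= 25.29 MPa

25.29


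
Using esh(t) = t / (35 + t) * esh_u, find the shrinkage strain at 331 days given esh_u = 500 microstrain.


esh(331) = 331 / (35 + 331) * 500
= 331 / 366 * 500
= 452.2 microstrain

452.2


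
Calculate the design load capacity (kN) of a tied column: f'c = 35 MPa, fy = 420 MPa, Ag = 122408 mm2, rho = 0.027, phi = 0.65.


Ast = rho * Ag = 0.027 * 122408 = 3305.016 mm2
phi*Pn = 0.65 * 0.80 * (0.85 * 35 * (122408 - 3305.016) + 420 * 3305.016) / 1000
= 2564.34 kN

2564.34


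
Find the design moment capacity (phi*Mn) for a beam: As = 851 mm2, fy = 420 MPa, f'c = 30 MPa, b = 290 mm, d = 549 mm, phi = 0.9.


a = As * fy / (0.85 * f'c * b)
= 851 * 420 / (0.85 * 30 * 290)
= 48.3327 mm
Mn = As * fy * (d - a/2) / 10^6
= 187.5861 kN-m
phi*Mn = 0.9 * 187.5861 = 168.83 kN-m

168.83


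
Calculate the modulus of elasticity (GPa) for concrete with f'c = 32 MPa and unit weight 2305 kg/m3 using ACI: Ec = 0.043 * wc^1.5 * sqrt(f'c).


Ec = 0.043 * 2305^1.5 * sqrt(32) / 1000
= 26.92 GPa

26.92


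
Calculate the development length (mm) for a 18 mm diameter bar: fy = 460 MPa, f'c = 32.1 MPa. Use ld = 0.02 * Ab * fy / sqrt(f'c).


Ab = pi * 18^2 / 4 = 254.469 mm2
ld = 0.02 * 254.469 * 460 / sqrt(32.1)
= 413.2 mm

413.2


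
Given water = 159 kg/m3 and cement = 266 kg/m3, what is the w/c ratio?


w/c = water / cement
w/c = 159 / 266 = 0.598

0.598


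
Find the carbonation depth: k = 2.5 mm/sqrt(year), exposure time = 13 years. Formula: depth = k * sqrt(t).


depth = k * sqrt(t)
= 2.5 * sqrt(13)
= 9.01 mm

9.01


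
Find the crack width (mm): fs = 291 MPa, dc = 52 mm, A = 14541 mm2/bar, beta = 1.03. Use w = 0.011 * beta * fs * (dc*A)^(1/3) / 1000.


w = 0.011 * beta * fs * (dc * A)^(1/3) / 1000
= 0.011 * 1.03 * 291 * (52 * 14541)^(1/3) / 1000
= 0.3 mm

0.3


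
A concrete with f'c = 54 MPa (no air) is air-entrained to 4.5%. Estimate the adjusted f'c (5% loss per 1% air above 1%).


Strength loss = (4.5 - 1) * 5 = 17.5%
f'c = 54 * (1 - 17.5/100)
= 44.55 MPa

44.55


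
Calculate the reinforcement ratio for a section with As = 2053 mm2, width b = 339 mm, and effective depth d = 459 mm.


rho = As / (b * d)
= 2053 / (339 * 459)
= 0.0132

0.0132


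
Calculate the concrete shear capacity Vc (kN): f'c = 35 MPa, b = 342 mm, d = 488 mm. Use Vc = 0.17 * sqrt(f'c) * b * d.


Vc = 0.17 * sqrt(35) * 342 * 488 / 1000
= 167.85 kN

167.85


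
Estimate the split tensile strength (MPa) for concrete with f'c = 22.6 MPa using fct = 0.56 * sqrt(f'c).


fct = 0.56 * sqrt(22.6)
= 0.56 * 4.754
= 2.662 MPa

2.662


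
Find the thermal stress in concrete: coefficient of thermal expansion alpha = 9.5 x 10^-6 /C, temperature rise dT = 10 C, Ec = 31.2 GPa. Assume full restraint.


sigma = alpha * dT * Ec
= 9.5e-6 * 10 * 31.2 * 1000
= 2.964 MPa

2.964


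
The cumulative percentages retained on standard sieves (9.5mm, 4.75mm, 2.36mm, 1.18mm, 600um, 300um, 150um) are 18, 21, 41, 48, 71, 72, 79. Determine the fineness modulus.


FM = sum(cumulative % retained) / 100
= 350 / 100
= 3.5

3.5


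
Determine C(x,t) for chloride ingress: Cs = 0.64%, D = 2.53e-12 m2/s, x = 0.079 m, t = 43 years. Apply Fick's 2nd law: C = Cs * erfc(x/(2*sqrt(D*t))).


t_seconds = 43 * 365.25 * 24 * 3600 = 1356976800.0 s
arg = 0.079 / (2 * sqrt(2.53e-12 * 1356976800.0))
= 0.6741
erfc(0.6741) = 0.3404
C = 0.64 * 0.3404 = 0.2179%

0.2179


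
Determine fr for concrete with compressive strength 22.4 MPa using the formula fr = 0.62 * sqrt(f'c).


fr = 0.62 * sqrt(22.4)
= 2.934 MPa

2.934


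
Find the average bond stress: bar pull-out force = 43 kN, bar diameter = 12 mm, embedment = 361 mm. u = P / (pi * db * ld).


u = P / (pi * db * ld)
= 43 * 1000 / (pi * 12 * 361)
= 3.16 MPa

3.16


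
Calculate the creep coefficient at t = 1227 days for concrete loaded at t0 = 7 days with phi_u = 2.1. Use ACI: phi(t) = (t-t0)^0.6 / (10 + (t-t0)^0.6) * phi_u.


dt = 1227 - 7 = 1220
phi = 1220^0.6 / (10 + 1220^0.6) * 2.1
= 1.841

1.841


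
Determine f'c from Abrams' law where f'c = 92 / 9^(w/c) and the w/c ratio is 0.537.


f'c = 92 / 9^0.537
= 92 / 3.254
= 28.27 MPa

28.27


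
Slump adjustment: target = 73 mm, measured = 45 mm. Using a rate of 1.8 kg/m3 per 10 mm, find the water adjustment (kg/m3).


Difference = 73 - 45 = 28 mm
Water adjustment = 28 * 1.8 / 10 = 5.0 kg/m3

5.0


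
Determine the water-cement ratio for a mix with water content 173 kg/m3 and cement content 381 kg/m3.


w/c = water / cement
w/c = 173 / 381 = 0.454

0.454


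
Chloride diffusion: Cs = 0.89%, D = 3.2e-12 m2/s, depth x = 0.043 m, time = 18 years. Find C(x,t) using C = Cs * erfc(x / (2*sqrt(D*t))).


t_seconds = 18 * 365.25 * 24 * 3600 = 568036800.0 s
arg = 0.043 / (2 * sqrt(3.2e-12 * 568036800.0))
= 0.5043
erfc(0.5043) = 0.4757
C = 0.89 * 0.4757 = 0.4234%

0.4234


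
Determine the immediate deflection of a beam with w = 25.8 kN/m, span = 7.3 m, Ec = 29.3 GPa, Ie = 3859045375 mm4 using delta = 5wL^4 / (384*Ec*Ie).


Convert: L = 7.3 m = 7300 mm, Ec = 29.3 GPa = 29300 MPa
delta = 5 * 25.8 * 7300^4 / (384 * 29300 * 3859045375)
= 8.44 mm

8.44


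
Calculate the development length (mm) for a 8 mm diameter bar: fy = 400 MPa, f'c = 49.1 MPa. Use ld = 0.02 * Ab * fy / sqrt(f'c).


Ab = pi * 8^2 / 4 = 50.265 mm2
ld = 0.02 * 50.265 * 400 / sqrt(49.1)
= 57.4 mm

57.4


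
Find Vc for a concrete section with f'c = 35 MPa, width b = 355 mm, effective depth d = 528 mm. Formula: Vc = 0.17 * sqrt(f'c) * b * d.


Vc = 0.17 * sqrt(35) * 355 * 528 / 1000
= 188.51 kN

188.51


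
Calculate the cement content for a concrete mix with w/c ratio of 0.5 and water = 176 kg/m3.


Cement = water / (w/c)
= 176 / 0.5
= 352.0 kg/m3

352.0


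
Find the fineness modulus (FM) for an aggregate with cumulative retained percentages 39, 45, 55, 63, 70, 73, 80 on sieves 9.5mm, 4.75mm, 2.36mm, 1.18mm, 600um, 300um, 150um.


FM = sum(cumulative % retained) / 100
= 425 / 100
= 4.25

4.25


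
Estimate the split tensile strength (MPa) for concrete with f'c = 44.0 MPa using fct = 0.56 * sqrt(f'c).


fct = 0.56 * sqrt(44.0)
= 0.56 * 6.633
= 3.715 MPa

3.715


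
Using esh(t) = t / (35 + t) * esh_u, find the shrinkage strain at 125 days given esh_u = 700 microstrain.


esh(125) = 125 / (35 + 125) * 700
= 125 / 160 * 700
= 546.9 microstrain

546.9


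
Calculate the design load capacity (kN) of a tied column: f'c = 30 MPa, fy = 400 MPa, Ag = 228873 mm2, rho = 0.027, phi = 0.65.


Ast = rho * Ag = 0.027 * 228873 = 6179.571 mm2
phi*Pn = 0.65 * 0.80 * (0.85 * 30 * (228873 - 6179.571) + 400 * 6179.571) / 1000
= 4238.27 kN

4238.27


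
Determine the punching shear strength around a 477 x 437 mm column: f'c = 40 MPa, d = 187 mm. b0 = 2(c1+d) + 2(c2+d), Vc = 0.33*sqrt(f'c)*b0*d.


b0 = 2*(477 + 187) + 2*(437 + 187) = 2576 mm
Vc = 0.33 * sqrt(40) * 2576 * 187 / 1000
= 1005.38 kN

1005.38


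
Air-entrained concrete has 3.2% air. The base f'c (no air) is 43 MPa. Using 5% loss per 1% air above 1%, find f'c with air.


Strength loss = (3.2 - 1) * 5 = 11.0%
f'c = 43 * (1 - 11.0/100)
= 38.27 MPa

38.27


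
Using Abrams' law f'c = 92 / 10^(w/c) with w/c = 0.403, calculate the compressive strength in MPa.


f'c = 92 / 10^0.403
= 92 / 2.529
= 36.37 MPa

36.37


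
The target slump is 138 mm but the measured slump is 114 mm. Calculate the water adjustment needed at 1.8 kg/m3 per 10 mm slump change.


Difference = 138 - 114 = 24 mm
Water adjustment = 24 * 1.8 / 10 = 4.3 kg/m3

4.3


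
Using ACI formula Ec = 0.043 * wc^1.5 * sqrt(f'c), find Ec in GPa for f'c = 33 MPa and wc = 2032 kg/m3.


Ec = 0.043 * 2032^1.5 * sqrt(33) / 1000
= 22.63 GPa

22.63


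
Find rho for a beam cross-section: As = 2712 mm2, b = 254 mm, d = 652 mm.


rho = As / (b * d)
= 2712 / (254 * 652)
= 0.0164

0.0164


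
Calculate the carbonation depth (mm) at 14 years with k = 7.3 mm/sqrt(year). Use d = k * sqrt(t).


depth = k * sqrt(t)
= 7.3 * sqrt(14)
= 27.31 mm

27.31


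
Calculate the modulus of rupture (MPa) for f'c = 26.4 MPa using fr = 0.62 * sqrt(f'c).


fr = 0.62 * sqrt(26.4)
= 3.186 MPa

3.186


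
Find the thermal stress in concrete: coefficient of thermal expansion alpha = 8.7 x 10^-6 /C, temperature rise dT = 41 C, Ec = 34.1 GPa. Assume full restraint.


sigma = alpha * dT * Ec
= 8.7e-6 * 41 * 34.1 * 1000
= 12.163 MPa

12.163


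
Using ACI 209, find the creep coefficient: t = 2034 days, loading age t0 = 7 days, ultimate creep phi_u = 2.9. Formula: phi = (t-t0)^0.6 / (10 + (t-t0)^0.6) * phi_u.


dt = 2034 - 7 = 2027
phi = 2027^0.6 / (10 + 2027^0.6) * 2.9
= 2.627

2.627


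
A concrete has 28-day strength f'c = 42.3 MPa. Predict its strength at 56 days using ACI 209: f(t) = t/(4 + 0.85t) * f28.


f(56) = 56 / (4 + 0.85 * 56) * 42.3
= 56 / 51.6 * 42.3
= 45.91 MPa

45.91


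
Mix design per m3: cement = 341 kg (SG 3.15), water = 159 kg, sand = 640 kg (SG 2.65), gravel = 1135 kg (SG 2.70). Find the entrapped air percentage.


Vol cement = 341 / (3.15 * 1000) = 0.108254 m3
Vol water = 159 / 1000 = 0.159 m3
Vol sand = 640 / (2.65 * 1000) = 0.241509 m3
Vol gravel = 1135 / (2.70 * 1000) = 0.42037 m3
Total solid + water volume = 0.929134 m3
Air = (1 - 0.929134) * 100 = 7.09%

7.09


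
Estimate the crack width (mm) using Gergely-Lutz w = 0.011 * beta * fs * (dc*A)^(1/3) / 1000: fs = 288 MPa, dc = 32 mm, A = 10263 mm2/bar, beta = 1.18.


w = 0.011 * beta * fs * (dc * A)^(1/3) / 1000
= 0.011 * 1.18 * 288 * (32 * 10263)^(1/3) / 1000
= 0.258 mm

0.258


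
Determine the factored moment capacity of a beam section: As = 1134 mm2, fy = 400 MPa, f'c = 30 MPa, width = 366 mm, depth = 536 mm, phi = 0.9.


a = As * fy / (0.85 * f'c * b)
= 1134 * 400 / (0.85 * 30 * 366)
= 48.6017 mm
Mn = As * fy * (d - a/2) / 10^6
= 232.1067 kN-m
phi*Mn = 0.9 * 232.1067 = 208.9 kN-m

208.9


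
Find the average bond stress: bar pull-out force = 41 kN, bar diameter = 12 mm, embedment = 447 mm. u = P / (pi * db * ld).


u = P / (pi * db * ld)
= 41 * 1000 / (pi * 12 * 447)
= 2.433 MPa

2.433


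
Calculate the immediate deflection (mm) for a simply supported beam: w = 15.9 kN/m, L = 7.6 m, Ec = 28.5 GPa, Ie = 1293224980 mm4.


Convert: L = 7.6 m = 7600 mm, Ec = 28.5 GPa = 28500 MPa
delta = 5 * 15.9 * 7600^4 / (384 * 28500 * 1293224980)
= 18.74 mm

18.74


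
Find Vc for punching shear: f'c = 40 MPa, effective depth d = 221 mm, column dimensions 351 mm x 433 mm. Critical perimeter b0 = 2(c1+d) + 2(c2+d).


b0 = 2*(351 + 221) + 2*(433 + 221) = 2452 mm
Vc = 0.33 * sqrt(40) * 2452 * 221 / 1000
= 1130.98 kN

1130.98


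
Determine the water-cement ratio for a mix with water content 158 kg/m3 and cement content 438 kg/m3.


w/c = water / cement
w/c = 158 / 438 = 0.361

0.361


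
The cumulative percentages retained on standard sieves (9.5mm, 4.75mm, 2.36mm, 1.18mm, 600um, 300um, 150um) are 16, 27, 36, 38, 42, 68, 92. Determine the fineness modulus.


FM = sum(cumulative % retained) / 100
= 319 / 100
= 3.19

3.19


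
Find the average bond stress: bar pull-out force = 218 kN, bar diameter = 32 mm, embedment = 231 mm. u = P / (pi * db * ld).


u = P / (pi * db * ld)
= 218 * 1000 / (pi * 32 * 231)
= 9.387 MPa

9.387


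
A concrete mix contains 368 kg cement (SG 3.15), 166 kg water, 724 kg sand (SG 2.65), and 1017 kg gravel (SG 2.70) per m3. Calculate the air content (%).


Vol cement = 368 / (3.15 * 1000) = 0.116825 m3
Vol water = 166 / 1000 = 0.166 m3
Vol sand = 724 / (2.65 * 1000) = 0.273208 m3
Vol gravel = 1017 / (2.70 * 1000) = 0.376667 m3
Total solid + water volume = 0.9327 m3
Air = (1 - 0.9327) * 100 = 6.73%

6.73


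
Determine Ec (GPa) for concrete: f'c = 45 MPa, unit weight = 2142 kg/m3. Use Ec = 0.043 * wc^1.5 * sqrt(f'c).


Ec = 0.043 * 2142^1.5 * sqrt(45) / 1000
= 28.6 GPa

28.6


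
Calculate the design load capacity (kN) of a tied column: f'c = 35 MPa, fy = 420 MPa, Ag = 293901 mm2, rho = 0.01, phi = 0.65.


Ast = rho * Ag = 0.01 * 293901 = 2939.01 mm2
phi*Pn = 0.65 * 0.80 * (0.85 * 35 * (293901 - 2939.01) + 420 * 2939.01) / 1000
= 5143.06 kN

5143.06


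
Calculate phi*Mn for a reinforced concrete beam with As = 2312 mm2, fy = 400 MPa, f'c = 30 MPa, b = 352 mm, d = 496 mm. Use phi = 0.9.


a = As * fy / (0.85 * f'c * b)
= 2312 * 400 / (0.85 * 30 * 352)
= 103.0303 mm
Mn = As * fy * (d - a/2) / 10^6
= 411.0596 kN-m
phi*Mn = 0.9 * 411.0596 = 369.95 kN-m

369.95


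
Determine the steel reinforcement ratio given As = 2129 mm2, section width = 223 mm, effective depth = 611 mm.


rho = As / (b * d)
= 2129 / (223 * 611)
= 0.0156

0.0156


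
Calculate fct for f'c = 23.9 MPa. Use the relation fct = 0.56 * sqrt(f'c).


fct = 0.56 * sqrt(23.9)
= 0.56 * 4.889
= 2.738 MPa

2.738


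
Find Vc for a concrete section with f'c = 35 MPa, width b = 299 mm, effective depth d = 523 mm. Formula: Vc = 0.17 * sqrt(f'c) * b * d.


Vc = 0.17 * sqrt(35) * 299 * 523 / 1000
= 157.27 kN

157.27


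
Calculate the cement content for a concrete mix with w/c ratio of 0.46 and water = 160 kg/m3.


Cement = water / (w/c)
= 160 / 0.46
= 347.8 kg/m3

347.8


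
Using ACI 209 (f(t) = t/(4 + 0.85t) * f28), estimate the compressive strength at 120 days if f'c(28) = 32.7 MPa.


f(120) = 120 / (4 + 0.85 * 120) * 32.7
= 120 / 106.0 * 32.7
= 37.02 MPa

37.02


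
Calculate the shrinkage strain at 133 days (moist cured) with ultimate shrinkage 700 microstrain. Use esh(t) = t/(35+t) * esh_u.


esh(133) = 133 / (35 + 133) * 700
= 133 / 168 * 700
= 554.2 microstrain

554.2


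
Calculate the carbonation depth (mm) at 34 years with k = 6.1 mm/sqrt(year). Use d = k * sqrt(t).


depth = k * sqrt(t)
= 6.1 * sqrt(34)
= 35.57 mm

35.57


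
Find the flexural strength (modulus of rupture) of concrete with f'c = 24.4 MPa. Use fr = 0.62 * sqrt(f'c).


fr = 0.62 * sqrt(24.4)
= 3.063 MPa

3.063


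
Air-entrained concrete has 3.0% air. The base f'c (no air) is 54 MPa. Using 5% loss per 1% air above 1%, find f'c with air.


Strength loss = (3.0 - 1) * 5 = 10.0%
f'c = 54 * (1 - 10.0/100)
= 48.6 MPa

48.6


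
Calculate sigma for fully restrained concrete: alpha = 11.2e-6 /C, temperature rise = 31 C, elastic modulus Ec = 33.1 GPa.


sigma = alpha * dT * Ec
= 11.2e-6 * 31 * 33.1 * 1000
= 11.492 MPa

11.492


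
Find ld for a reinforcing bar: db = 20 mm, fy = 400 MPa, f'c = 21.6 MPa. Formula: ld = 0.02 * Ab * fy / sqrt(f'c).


Ab = pi * 20^2 / 4 = 314.159 mm2
ld = 0.02 * 314.159 * 400 / sqrt(21.6)
= 540.8 mm

540.8


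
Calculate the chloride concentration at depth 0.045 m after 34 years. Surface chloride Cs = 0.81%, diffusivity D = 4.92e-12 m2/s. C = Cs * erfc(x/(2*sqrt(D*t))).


t_seconds = 34 * 365.25 * 24 * 3600 = 1072958400.0 s
arg = 0.045 / (2 * sqrt(4.92e-12 * 1072958400.0))
= 0.3097
erfc(0.3097) = 0.6614
C = 0.81 * 0.6614 = 0.5358%

0.5358


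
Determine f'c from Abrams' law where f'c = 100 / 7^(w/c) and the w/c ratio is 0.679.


f'c = 100 / 7^0.679
= 100 / 3.748
= 26.68 MPa

26.68


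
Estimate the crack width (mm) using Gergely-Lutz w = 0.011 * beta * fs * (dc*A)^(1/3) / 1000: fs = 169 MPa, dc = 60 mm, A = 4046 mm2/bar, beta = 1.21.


w = 0.011 * beta * fs * (dc * A)^(1/3) / 1000
= 0.011 * 1.21 * 169 * (60 * 4046)^(1/3) / 1000
= 0.14 mm

0.14


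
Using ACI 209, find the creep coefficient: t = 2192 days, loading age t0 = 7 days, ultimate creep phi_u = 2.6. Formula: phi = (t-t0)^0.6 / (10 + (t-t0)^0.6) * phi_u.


dt = 2192 - 7 = 2185
phi = 2185^0.6 / (10 + 2185^0.6) * 2.6
= 2.365

2.365


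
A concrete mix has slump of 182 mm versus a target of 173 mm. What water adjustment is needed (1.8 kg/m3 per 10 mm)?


Difference = 173 - 182 = -9 mm
Water adjustment = -9 * 1.8 / 10 = -1.6 kg/m3

-1.6


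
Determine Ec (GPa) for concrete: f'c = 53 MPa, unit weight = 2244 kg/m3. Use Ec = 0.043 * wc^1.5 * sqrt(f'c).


Ec = 0.043 * 2244^1.5 * sqrt(53) / 1000
= 33.28 GPa

33.28


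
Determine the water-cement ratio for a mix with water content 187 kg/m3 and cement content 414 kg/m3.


w/c = water / cement
w/c = 187 / 414 = 0.452

0.452


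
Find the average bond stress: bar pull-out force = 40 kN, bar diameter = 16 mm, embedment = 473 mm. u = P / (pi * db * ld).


u = P / (pi * db * ld)
= 40 * 1000 / (pi * 16 * 473)
= 1.682 MPa

1.682


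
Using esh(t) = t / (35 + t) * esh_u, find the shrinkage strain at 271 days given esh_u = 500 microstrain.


esh(271) = 271 / (35 + 271) * 500
= 271 / 306 * 500
= 442.8 microstrain

442.8


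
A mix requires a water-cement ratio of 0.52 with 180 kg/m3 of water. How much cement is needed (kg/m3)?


Cement = water / (w/c)
= 180 / 0.52
= 346.2 kg/m3

346.2


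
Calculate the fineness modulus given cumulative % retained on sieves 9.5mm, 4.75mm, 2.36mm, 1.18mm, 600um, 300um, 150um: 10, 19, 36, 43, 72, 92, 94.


FM = sum(cumulative % retained) / 100
= 366 / 100
= 3.66

3.66


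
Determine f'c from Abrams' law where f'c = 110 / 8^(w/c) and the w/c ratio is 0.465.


f'c = 110 / 8^0.465
= 110 / 2.63
= 41.83 MPa

41.83


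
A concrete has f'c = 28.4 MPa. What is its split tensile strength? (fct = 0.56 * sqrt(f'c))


fct = 0.56 * sqrt(28.4)
= 0.56 * 5.329
= 2.984 MPa

2.984


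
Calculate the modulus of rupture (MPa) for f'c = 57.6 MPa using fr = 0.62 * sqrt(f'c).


fr = 0.62 * sqrt(57.6)
= 4.705 MPa

4.705


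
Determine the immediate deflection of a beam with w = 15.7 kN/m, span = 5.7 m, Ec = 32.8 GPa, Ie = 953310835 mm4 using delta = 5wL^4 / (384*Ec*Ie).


Convert: L = 5.7 m = 5700 mm, Ec = 32.8 GPa = 32800 MPa
delta = 5 * 15.7 * 5700^4 / (384 * 32800 * 953310835)
= 6.9 mm

6.9


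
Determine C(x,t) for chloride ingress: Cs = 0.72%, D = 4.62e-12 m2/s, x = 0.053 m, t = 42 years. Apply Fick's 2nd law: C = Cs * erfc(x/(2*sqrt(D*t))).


t_seconds = 42 * 365.25 * 24 * 3600 = 1325419200.0 s
arg = 0.053 / (2 * sqrt(4.62e-12 * 1325419200.0))
= 0.3386
erfc(0.3386) = 0.632
C = 0.72 * 0.632 = 0.455%

0.455


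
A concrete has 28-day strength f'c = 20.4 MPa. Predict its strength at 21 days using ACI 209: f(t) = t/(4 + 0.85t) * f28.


f(21) = 21 / (4 + 0.85 * 21) * 20.4
= 21 / 21.85 * 20.4
= 19.61 MPa

19.61


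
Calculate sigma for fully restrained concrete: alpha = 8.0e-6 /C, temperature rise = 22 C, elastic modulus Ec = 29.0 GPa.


sigma = alpha * dT * Ec
= 8.0e-6 * 22 * 29.0 * 1000
= 5.104 MPa

5.104


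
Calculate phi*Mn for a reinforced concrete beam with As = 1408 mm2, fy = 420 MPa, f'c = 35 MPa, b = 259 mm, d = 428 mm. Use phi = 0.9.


a = As * fy / (0.85 * f'c * b)
= 1408 * 420 / (0.85 * 35 * 259)
= 76.7477 mm
Mn = As * fy * (d - a/2) / 10^6
= 230.4093 kN-m
phi*Mn = 0.9 * 230.4093 = 207.37 kN-m

207.37


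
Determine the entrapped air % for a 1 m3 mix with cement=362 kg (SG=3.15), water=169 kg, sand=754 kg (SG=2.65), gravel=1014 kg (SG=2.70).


Vol cement = 362 / (3.15 * 1000) = 0.114921 m3
Vol water = 169 / 1000 = 0.169 m3
Vol sand = 754 / (2.65 * 1000) = 0.284528 m3
Vol gravel = 1014 / (2.70 * 1000) = 0.375556 m3
Total solid + water volume = 0.944004 m3
Air = (1 - 0.944004) * 100 = 5.6%

5.6


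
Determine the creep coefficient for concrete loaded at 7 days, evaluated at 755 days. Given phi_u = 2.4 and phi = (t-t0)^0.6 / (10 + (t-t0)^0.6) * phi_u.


dt = 755 - 7 = 748
phi = 748^0.6 / (10 + 748^0.6) * 2.4
= 2.019

2.019


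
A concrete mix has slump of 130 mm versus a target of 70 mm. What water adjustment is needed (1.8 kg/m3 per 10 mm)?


Difference = 70 - 130 = -60 mm
Water adjustment = -60 * 1.8 / 10 = -10.8 kg/m3

-10.8


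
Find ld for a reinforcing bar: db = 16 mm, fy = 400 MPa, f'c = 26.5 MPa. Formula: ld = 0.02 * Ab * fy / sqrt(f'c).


Ab = pi * 16^2 / 4 = 201.062 mm2
ld = 0.02 * 201.062 * 400 / sqrt(26.5)
= 312.5 mm

312.5


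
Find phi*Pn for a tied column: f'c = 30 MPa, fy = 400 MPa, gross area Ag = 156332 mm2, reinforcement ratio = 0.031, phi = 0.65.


Ast = rho * Ag = 0.031 * 156332 = 4846.292 mm2
phi*Pn = 0.65 * 0.80 * (0.85 * 30 * (156332 - 4846.292) + 400 * 4846.292) / 1000
= 3016.73 kN

3016.73


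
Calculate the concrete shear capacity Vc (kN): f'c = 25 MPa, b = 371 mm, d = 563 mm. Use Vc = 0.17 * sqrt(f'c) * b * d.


Vc = 0.17 * sqrt(25) * 371 * 563 / 1000
= 177.54 kN

177.54


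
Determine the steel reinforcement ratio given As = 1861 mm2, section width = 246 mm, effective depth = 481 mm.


rho = As / (b * d)
= 1861 / (246 * 481)
= 0.0157

0.0157


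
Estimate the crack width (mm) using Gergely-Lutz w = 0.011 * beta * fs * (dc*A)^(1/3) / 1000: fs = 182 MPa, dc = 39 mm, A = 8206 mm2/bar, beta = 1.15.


w = 0.011 * beta * fs * (dc * A)^(1/3) / 1000
= 0.011 * 1.15 * 182 * (39 * 8206)^(1/3) / 1000
= 0.157 mm

0.157


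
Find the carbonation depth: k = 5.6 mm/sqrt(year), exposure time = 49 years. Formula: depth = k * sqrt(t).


depth = k * sqrt(t)
= 5.6 * sqrt(49)
= 39.2 mm

39.2


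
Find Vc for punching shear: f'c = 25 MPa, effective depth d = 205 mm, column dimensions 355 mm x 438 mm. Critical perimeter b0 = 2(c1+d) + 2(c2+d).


b0 = 2*(355 + 205) + 2*(438 + 205) = 2406 mm
Vc = 0.33 * sqrt(25) * 2406 * 205 / 1000
= 813.83 kN

813.83


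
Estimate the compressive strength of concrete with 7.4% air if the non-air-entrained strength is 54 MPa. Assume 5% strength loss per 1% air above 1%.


Strength loss = (7.4 - 1) * 5 = 32.0%
f'c = 54 * (1 - 32.0/100)
= 36.72 MPa

36.72


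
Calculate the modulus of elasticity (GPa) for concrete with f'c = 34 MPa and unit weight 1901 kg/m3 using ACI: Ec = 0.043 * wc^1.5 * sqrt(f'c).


Ec = 0.043 * 1901^1.5 * sqrt(34) / 1000
= 20.78 GPa

20.78


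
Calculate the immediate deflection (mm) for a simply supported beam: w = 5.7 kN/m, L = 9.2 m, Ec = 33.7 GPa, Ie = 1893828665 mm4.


Convert: L = 9.2 m = 9200 mm, Ec = 33.7 GPa = 33700 MPa
delta = 5 * 5.7 * 9200^4 / (384 * 33700 * 1893828665)
= 8.33 mm

8.33


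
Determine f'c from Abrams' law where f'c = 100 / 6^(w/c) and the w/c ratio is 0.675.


f'c = 100 / 6^0.675
= 100 / 3.352
= 29.84 MPa

29.84


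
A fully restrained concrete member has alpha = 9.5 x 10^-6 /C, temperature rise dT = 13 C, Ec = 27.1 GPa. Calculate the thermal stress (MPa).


sigma = alpha * dT * Ec
= 9.5e-6 * 13 * 27.1 * 1000
= 3.347 MPa

3.347


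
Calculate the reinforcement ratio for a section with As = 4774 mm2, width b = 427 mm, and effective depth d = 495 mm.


rho = As / (b * d)
= 4774 / (427 * 495)
= 0.0226

0.0226


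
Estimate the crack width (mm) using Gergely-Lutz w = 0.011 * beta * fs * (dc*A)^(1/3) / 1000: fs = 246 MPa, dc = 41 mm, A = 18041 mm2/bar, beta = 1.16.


w = 0.011 * beta * fs * (dc * A)^(1/3) / 1000
= 0.011 * 1.16 * 246 * (41 * 18041)^(1/3) / 1000
= 0.284 mm

0.284


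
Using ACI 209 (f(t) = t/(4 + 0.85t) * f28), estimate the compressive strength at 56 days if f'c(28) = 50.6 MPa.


f(56) = 56 / (4 + 0.85 * 56) * 50.6
= 56 / 51.6 * 50.6
= 54.91 MPa

54.91


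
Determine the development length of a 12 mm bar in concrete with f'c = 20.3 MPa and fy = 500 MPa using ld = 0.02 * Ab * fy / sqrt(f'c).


Ab = pi * 12^2 / 4 = 113.097 mm2
ld = 0.02 * 113.097 * 500 / sqrt(20.3)
= 251.0 mm

251.0


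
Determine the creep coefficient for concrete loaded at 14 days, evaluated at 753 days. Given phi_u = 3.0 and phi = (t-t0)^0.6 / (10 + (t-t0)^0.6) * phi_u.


dt = 753 - 14 = 739
phi = 739^0.6 / (10 + 739^0.6) * 3.0
= 2.521

2.521


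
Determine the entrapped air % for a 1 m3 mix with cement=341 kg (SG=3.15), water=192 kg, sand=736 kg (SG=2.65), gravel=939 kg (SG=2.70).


Vol cement = 341 / (3.15 * 1000) = 0.108254 m3
Vol water = 192 / 1000 = 0.192 m3
Vol sand = 736 / (2.65 * 1000) = 0.277736 m3
Vol gravel = 939 / (2.70 * 1000) = 0.347778 m3
Total solid + water volume = 0.925768 m3
Air = (1 - 0.925768) * 100 = 7.42%

7.42


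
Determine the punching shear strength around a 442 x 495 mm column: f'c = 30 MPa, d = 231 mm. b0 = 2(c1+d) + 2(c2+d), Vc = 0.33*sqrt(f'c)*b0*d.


b0 = 2*(442 + 231) + 2*(495 + 231) = 2798 mm
Vc = 0.33 * sqrt(30) * 2798 * 231 / 1000
= 1168.25 kN

1168.25


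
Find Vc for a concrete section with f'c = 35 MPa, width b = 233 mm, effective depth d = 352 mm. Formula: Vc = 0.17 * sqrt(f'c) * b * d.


Vc = 0.17 * sqrt(35) * 233 * 352 / 1000
= 82.49 kN

82.49


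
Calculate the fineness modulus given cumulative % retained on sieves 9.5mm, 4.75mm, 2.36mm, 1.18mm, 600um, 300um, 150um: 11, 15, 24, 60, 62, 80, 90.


FM = sum(cumulative % retained) / 100
= 342 / 100
= 3.42

3.42


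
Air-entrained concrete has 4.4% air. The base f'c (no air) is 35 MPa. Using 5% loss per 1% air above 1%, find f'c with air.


Strength loss = (4.4 - 1) * 5 = 17.0%
f'c = 35 * (1 - 17.0/100)
= 29.05 MPa

29.05


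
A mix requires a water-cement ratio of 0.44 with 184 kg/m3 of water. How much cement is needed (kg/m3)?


Cement = water / (w/c)
= 184 / 0.44
= 418.2 kg/m3

418.2


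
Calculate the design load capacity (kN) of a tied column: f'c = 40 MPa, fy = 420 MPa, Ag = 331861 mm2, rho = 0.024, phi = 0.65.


Ast = rho * Ag = 0.024 * 331861 = 7964.664 mm2
phi*Pn = 0.65 * 0.80 * (0.85 * 40 * (331861 - 7964.664) + 420 * 7964.664) / 1000
= 7465.97 kN

7465.97


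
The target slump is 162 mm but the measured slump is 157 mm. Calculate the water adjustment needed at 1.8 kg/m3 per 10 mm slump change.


Difference = 162 - 157 = 5 mm
Water adjustment = 5 * 1.8 / 10 = 0.9 kg/m3

0.9


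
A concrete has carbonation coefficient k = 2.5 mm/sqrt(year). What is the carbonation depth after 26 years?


depth = k * sqrt(t)
= 2.5 * sqrt(26)
= 12.75 mm

12.75


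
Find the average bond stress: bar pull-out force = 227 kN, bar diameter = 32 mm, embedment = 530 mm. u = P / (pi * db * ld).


u = P / (pi * db * ld)
= 227 * 1000 / (pi * 32 * 530)
= 4.26 MPa

4.26


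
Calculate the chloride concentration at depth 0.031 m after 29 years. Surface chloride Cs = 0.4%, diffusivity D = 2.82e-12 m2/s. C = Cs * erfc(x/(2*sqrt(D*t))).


t_seconds = 29 * 365.25 * 24 * 3600 = 915170400.0 s
arg = 0.031 / (2 * sqrt(2.82e-12 * 915170400.0))
= 0.3051
erfc(0.3051) = 0.6661
C = 0.4 * 0.6661 = 0.2664%

0.2664


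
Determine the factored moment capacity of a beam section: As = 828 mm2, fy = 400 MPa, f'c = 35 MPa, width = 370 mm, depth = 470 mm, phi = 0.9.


a = As * fy / (0.85 * f'c * b)
= 828 * 400 / (0.85 * 35 * 370)
= 30.0886 mm
Mn = As * fy * (d - a/2) / 10^6
= 150.6813 kN-m
phi*Mn = 0.9 * 150.6813 = 135.61 kN-m

135.61


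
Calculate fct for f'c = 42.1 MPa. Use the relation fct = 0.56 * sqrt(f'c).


fct = 0.56 * sqrt(42.1)
= 0.56 * 6.488
= 3.634 MPa

3.634


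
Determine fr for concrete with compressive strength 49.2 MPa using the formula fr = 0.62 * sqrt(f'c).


fr = 0.62 * sqrt(49.2)
= 4.349 MPa

4.349


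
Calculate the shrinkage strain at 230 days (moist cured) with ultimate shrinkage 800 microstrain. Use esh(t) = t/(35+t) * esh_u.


esh(230) = 230 / (35 + 230) * 800
= 230 / 265 * 800
= 694.3 microstrain

694.3


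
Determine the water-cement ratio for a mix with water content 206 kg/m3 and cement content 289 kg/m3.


w/c = water / cement
w/c = 206 / 289 = 0.713

0.713


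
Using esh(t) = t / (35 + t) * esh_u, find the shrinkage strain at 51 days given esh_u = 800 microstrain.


esh(51) = 51 / (35 + 51) * 800
= 51 / 86 * 800
= 474.4 microstrain

474.4


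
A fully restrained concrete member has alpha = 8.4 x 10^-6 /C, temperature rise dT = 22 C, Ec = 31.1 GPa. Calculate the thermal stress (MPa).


sigma = alpha * dT * Ec
= 8.4e-6 * 22 * 31.1 * 1000
= 5.747 MPa

5.747


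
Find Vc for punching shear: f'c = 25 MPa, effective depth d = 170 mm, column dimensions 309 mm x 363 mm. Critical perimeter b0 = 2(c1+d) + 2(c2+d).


b0 = 2*(309 + 170) + 2*(363 + 170) = 2024 mm
Vc = 0.33 * sqrt(25) * 2024 * 170 / 1000
= 567.73 kN

567.73


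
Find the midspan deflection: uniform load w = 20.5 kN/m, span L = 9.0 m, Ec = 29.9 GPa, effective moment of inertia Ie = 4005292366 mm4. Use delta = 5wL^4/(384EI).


Convert: L = 9.0 m = 9000 mm, Ec = 29.9 GPa = 29900 MPa
delta = 5 * 20.5 * 9000^4 / (384 * 29900 * 4005292366)
= 14.62 mm

14.62


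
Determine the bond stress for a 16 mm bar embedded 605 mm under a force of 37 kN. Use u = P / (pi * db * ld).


u = P / (pi * db * ld)
= 37 * 1000 / (pi * 16 * 605)
= 1.217 MPa

1.217


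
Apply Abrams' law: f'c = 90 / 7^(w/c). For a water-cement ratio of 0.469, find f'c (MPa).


f'c = 90 / 7^0.469
= 90 / 2.491
= 36.13 MPa

36.13


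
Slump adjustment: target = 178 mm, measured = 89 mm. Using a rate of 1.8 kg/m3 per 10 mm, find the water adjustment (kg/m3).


Difference = 178 - 89 = 89 mm
Water adjustment = 89 * 1.8 / 10 = 16.0 kg/m3

16.0


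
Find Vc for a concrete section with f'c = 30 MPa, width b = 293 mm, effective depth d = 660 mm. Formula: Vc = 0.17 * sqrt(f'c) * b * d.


Vc = 0.17 * sqrt(30) * 293 * 660 / 1000
= 180.06 kN

180.06


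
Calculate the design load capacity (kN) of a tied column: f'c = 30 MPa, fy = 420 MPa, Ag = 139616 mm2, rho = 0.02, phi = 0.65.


Ast = rho * Ag = 0.02 * 139616 = 2792.32 mm2
phi*Pn = 0.65 * 0.80 * (0.85 * 30 * (139616 - 2792.32) + 420 * 2792.32) / 1000
= 2424.12 kN

2424.12


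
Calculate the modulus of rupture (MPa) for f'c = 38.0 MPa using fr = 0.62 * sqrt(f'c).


fr = 0.62 * sqrt(38.0)
= 3.822 MPa

3.822


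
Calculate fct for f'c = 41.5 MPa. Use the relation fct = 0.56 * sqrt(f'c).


fct = 0.56 * sqrt(41.5)
= 0.56 * 6.442
= 3.608 MPa

3.608


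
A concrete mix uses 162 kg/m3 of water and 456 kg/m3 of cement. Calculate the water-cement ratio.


w/c = water / cement
w/c = 162 / 456 = 0.355

0.355


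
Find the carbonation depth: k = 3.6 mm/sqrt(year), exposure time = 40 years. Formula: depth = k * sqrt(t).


depth = k * sqrt(t)
= 3.6 * sqrt(40)
= 22.77 mm

22.77


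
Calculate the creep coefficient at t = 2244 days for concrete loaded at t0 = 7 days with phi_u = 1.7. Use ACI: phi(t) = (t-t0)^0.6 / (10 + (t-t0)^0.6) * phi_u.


dt = 2244 - 7 = 2237
phi = 2237^0.6 / (10 + 2237^0.6) * 1.7
= 1.549

1.549


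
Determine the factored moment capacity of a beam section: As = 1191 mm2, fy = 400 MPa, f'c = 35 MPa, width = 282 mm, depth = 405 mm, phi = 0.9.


a = As * fy / (0.85 * f'c * b)
= 1191 * 400 / (0.85 * 35 * 282)
= 56.7853 mm
Mn = As * fy * (d - a/2) / 10^6
= 179.4157 kN-m
phi*Mn = 0.9 * 179.4157 = 161.47 kN-m

161.47


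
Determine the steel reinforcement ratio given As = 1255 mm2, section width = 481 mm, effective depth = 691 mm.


rho = As / (b * d)
= 1255 / (481 * 691)
= 0.0038

0.0038


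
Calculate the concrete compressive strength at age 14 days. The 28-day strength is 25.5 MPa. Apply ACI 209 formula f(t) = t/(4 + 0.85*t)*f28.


f(14) = 14 / (4 + 0.85 * 14) * 25.5
= 14 / 15.9 * 25.5
= 22.45 MPa

22.45


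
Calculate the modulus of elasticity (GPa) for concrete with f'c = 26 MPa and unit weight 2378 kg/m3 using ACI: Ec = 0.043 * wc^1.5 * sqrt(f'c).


Ec = 0.043 * 2378^1.5 * sqrt(26) / 1000
= 25.43 GPa

25.43


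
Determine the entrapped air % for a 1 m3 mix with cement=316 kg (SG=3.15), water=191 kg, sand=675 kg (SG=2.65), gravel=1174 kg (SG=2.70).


Vol cement = 316 / (3.15 * 1000) = 0.100317 m3
Vol water = 191 / 1000 = 0.191 m3
Vol sand = 675 / (2.65 * 1000) = 0.254717 m3
Vol gravel = 1174 / (2.70 * 1000) = 0.434815 m3
Total solid + water volume = 0.980849 m3
Air = (1 - 0.980849) * 100 = 1.92%

1.92


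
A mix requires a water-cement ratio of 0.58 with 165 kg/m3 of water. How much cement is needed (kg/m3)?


Cement = water / (w/c)
= 165 / 0.58
= 284.5 kg/m3

284.5


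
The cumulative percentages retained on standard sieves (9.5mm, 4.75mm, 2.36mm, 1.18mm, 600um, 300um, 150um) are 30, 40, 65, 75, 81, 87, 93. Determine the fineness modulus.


FM = sum(cumulative % retained) / 100
= 471 / 100
= 4.71

4.71


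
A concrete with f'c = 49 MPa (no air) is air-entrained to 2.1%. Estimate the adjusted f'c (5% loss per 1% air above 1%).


Strength loss = (2.1 - 1) * 5 = 5.5%
f'c = 49 * (1 - 5.5/100)
= 46.3 MPa

46.3


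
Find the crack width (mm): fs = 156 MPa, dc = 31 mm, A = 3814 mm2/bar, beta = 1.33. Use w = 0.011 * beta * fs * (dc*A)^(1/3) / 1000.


w = 0.011 * beta * fs * (dc * A)^(1/3) / 1000
= 0.011 * 1.33 * 156 * (31 * 3814)^(1/3) / 1000
= 0.112 mm

0.112


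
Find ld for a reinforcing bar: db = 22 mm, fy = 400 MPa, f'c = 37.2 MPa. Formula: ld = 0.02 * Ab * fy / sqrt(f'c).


Ab = pi * 22^2 / 4 = 380.133 mm2
ld = 0.02 * 380.133 * 400 / sqrt(37.2)
= 498.6 mm

498.6


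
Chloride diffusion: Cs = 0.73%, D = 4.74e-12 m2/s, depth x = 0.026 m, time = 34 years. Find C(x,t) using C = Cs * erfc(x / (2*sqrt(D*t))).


t_seconds = 34 * 365.25 * 24 * 3600 = 1072958400.0 s
arg = 0.026 / (2 * sqrt(4.74e-12 * 1072958400.0))
= 0.1823
erfc(0.1823) = 0.7966
C = 0.73 * 0.7966 = 0.5815%

0.5815


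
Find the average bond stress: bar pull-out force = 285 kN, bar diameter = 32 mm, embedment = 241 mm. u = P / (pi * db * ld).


u = P / (pi * db * ld)
= 285 * 1000 / (pi * 32 * 241)
= 11.763 MPa

11.763


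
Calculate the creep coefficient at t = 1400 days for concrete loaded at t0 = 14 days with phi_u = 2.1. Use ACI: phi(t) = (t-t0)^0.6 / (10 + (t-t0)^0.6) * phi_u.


dt = 1400 - 14 = 1386
phi = 1386^0.6 / (10 + 1386^0.6) * 2.1
= 1.858

1.858


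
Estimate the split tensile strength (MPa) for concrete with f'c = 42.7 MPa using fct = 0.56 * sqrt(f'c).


fct = 0.56 * sqrt(42.7)
= 0.56 * 6.535
= 3.659 MPa

3.659


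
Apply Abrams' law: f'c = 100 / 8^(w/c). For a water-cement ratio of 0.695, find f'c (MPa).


f'c = 100 / 8^0.695
= 100 / 4.243
= 23.57 MPa

23.57


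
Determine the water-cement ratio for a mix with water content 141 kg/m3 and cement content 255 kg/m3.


w/c = water / cement
w/c = 141 / 255 = 0.553

0.553


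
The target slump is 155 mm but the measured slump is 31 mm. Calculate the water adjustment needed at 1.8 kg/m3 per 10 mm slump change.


Difference = 155 - 31 = 124 mm
Water adjustment = 124 * 1.8 / 10 = 22.3 kg/m3

22.3


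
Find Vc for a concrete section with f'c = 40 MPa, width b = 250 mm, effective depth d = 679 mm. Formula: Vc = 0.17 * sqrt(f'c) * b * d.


Vc = 0.17 * sqrt(40) * 250 * 679 / 1000
= 182.51 kN

182.51


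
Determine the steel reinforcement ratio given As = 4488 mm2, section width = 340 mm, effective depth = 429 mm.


rho = As / (b * d)
= 4488 / (340 * 429)
= 0.0308

0.0308


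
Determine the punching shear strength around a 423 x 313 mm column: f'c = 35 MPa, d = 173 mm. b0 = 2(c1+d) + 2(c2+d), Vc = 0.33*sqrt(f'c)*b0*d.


b0 = 2*(423 + 173) + 2*(313 + 173) = 2164 mm
Vc = 0.33 * sqrt(35) * 2164 * 173 / 1000
= 730.89 kN

730.89


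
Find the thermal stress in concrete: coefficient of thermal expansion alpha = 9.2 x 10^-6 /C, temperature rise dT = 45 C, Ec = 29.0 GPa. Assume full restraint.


sigma = alpha * dT * Ec
= 9.2e-6 * 45 * 29.0 * 1000
= 12.006 MPa

12.006


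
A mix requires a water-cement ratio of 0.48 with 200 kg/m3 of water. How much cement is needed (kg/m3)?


Cement = water / (w/c)
= 200 / 0.48
= 416.7 kg/m3

416.7


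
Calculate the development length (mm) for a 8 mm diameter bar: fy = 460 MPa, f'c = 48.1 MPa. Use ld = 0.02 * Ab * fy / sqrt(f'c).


Ab = pi * 8^2 / 4 = 50.265 mm2
ld = 0.02 * 50.265 * 460 / sqrt(48.1)
= 66.7 mm

66.7


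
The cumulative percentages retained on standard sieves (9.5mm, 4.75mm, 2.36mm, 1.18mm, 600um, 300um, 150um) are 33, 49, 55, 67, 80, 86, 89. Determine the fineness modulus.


FM = sum(cumulative % retained) / 100
= 459 / 100
= 4.59

4.59


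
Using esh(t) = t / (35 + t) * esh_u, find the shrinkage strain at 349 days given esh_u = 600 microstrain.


esh(349) = 349 / (35 + 349) * 600
= 349 / 384 * 600
= 545.3 microstrain

545.3


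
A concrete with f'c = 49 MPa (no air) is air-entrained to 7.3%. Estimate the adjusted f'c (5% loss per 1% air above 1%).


Strength loss = (7.3 - 1) * 5 = 31.5%
f'c = 49 * (1 - 31.5/100)
= 33.57 MPa

33.57


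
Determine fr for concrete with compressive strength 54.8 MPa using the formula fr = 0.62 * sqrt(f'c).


fr = 0.62 * sqrt(54.8)
= 4.59 MPa

4.59


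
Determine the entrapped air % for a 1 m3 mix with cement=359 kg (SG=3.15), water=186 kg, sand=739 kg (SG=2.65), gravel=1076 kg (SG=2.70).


Vol cement = 359 / (3.15 * 1000) = 0.113968 m3
Vol water = 186 / 1000 = 0.186 m3
Vol sand = 739 / (2.65 * 1000) = 0.278868 m3
Vol gravel = 1076 / (2.70 * 1000) = 0.398519 m3
Total solid + water volume = 0.977355 m3
Air = (1 - 0.977355) * 100 = 2.26%

2.26


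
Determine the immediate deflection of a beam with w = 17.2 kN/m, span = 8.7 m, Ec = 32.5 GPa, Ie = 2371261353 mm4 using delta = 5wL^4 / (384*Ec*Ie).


Convert: L = 8.7 m = 8700 mm, Ec = 32.5 GPa = 32500 MPa
delta = 5 * 17.2 * 8700^4 / (384 * 32500 * 2371261353)
= 16.65 mm

16.65
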